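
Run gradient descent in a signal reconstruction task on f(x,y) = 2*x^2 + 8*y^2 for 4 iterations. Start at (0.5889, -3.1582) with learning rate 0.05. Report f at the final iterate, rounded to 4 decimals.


Gradient descent on f(x,y) = 2*x^2 + 8*y^2.
Starting point: (0.5889, -3.1582), alpha = 0.05
Step 1: grad_x = 2*2*0.5889 = 2.3556, grad_y = 2*8*-3.1582 = -50.5312
  x_1 = 0.5889 - 0.05*2.3556 = 0.4711
  y_1 = -3.1582 - 0.05*-50.5312 = -0.6316
Step 2: grad_x = 2*2*0.4711 = 1.8845, grad_y = 2*8*-0.6316 = -10.1062
  x_2 = 0.4711 - 0.05*1.8845 = 0.3769
  y_2 = -0.6316 - 0.05*-10.1062 = -0.1263
Step 3: grad_x = 2*2*0.3769 = 1.5076, grad_y = 2*8*-0.1263 = -2.0212
  x_3 = 0.3769 - 0.05*1.5076 = 0.3015
  y_3 = -0.1263 - 0.05*-2.0212 = -0.0253
Step 4: grad_x = 2*2*0.3015 = 1.2061, grad_y = 2*8*-0.0253 = -0.4042
  x_4 = 0.3015 - 0.05*1.2061 = 0.2412
  y_4 = -0.0253 - 0.05*-0.4042 = -0.0051
f(0.2412, -0.0051) = 2*0.2412^2 + 8*(-0.0051)^2 = 0.1166


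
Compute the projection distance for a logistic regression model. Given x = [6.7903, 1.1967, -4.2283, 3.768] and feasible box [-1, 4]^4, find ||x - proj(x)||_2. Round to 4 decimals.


Project each component onto [-1, 4].
clip(6.7903) = 4.0, clip(1.1967) = 1.1967, clip(-4.2283) = -1.0, clip(3.768) = 3.768
Projection = [4.0, 1.1967, -1.0, 3.768]
Squared diffs: [7.7858, 0.0, 10.4219, 0.0]
Distance = sqrt(18.2077) = 4.267


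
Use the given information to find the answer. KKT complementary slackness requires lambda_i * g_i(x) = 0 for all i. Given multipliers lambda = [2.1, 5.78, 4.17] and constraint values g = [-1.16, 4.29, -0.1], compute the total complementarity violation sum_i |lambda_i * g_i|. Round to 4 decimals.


KKT complementary slackness check:
lambda_1 * g_1 = 2.1 * -1.16 = -2.436
lambda_2 * g_2 = 5.78 * 4.29 = 24.7962
lambda_3 * g_3 = 4.17 * -0.1 = -0.417
Total violation = 2.436 + 24.7962 + 0.417 = 27.6492


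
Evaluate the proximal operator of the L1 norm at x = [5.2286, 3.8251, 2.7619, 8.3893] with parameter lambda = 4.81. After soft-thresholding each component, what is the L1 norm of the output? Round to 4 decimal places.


Soft-thresholding with lambda = 4.81:
prox(5.2286) = sign(5.2286)*max(|5.2286| - 4.81, 0) = 0.4186
prox(3.8251) = sign(3.8251)*max(|3.8251| - 4.81, 0) = 0.0
prox(2.7619) = sign(2.7619)*max(|2.7619| - 4.81, 0) = 0.0
prox(8.3893) = sign(8.3893)*max(|8.3893| - 4.81, 0) = 3.5793
prox(x) = [0.4186, 0.0, 0.0, 3.5793]
||prox(x)||_1 = 0.4186 + 0.0 + 0.0 + 3.5793 = 3.9979


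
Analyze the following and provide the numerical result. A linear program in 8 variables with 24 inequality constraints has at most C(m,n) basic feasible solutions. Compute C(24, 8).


Each vertex corresponds to some choice of n active constraints out of m, so the number of vertices is at most C(m, n) = m! / (n!(m-n)!).
m = 24, n = 8
Numerator: 24 * 23 * 22 * 21 * 20 * 19 * 18 * 17
Denominator: 8! = 40320
C(24, 8) = 735471


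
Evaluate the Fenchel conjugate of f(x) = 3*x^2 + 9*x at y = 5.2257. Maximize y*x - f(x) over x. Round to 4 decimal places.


f*(y) = sup_x {y*x - a*x^2 - b*x} = sup_x {(y-b)*x - a*x^2}
FOC: (y - b) - 2a*x = 0 => x* = (y - b)/(2a)
x* = (5.2257 - 9)/(2*3) = -0.6291
f*(5.2257) = (y-b)^2/(4a) = (5.2257 - 9)^2/(4*3)
= 14.2453/12 = 1.1871


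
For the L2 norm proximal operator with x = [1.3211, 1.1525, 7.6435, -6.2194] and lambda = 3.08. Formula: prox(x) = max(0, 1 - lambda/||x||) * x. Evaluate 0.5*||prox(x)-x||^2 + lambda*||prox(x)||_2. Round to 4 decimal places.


Step 1: Compute ||x||.
||x|| = 10.0089
Step 2: Compute scaling factor.
scale = max(0, 1 - 3.08/10.0089) = 0.6923
Step 3: prox(x) = [0.9146, 0.7978, 5.2914, -4.3055]
||prox(x)|| = 6.9289
Step 4: Proximal objective.
0.5*||prox-x||^2 = 4.7432
lambda*||prox|| = 21.341
Total = 26.0841


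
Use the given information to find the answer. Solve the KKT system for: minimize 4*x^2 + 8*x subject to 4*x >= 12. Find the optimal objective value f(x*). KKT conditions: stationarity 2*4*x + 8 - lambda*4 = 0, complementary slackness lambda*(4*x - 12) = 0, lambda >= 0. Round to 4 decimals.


Step 1: Try lambda = 0 (constraint inactive).
x_unc = -8/(2*4) = -1.0
Check: 4*-1.0 = -4.0 < 12 -- violated!
Step 2: Constraint must be active: 4*x = 12
x* = 12/4 = 3.0
lambda = (2*4*3.0 + 8)/4 = 8.0
Step 3: Compute optimal value.
f(x*) = 4*3.0^2 + 8*3.0 = 60.0


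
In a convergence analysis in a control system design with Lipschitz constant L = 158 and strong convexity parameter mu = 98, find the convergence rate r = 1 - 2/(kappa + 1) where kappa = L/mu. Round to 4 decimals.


Step 1: Compute the condition number.
kappa = L/mu = 158/98 = 1.6122
Step 2: Compute the convergence rate.
r = 1 - 2/(kappa + 1) = 1 - 2*mu/(L + mu) = (L - mu)/(L + mu) = 60/256 = 0.2344


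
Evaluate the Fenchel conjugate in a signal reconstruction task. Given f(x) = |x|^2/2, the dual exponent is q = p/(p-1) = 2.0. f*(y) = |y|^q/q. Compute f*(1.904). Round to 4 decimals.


The conjugate exponent q satisfies 1/p + 1/q = 1.
p = 2, so q = 2/(2 - 1) = 2.0
|y|^q = 1.904^2.0 = 3.6252
f*(1.904) = 3.6252 / 2.0 = 1.8126


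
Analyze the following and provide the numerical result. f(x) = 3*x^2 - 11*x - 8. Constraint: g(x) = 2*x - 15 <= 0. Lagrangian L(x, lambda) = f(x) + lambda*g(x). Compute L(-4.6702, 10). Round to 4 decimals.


Step 1: Evaluate f(x).
f(-4.6702) = 3*(-4.6702)^2 - 11*(-4.6702) - 8 = 108.8045
Step 2: Evaluate g(x).
g(-4.6702) = 2*-4.6702 - 15 = -24.3404
Step 3: Compute Lagrangian.
L = 108.8045 + 10*-24.3404 = -134.5995


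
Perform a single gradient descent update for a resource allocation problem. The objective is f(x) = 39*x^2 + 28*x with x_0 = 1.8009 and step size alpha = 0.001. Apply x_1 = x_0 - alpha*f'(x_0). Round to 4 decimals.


We compute the gradient at x_0 and apply the update.
f'(x) = 78*x + 28
f'(1.8009) = 78*1.8009 + 28 = 168.4702
x_1 = 1.8009 - 0.001*168.4702 = 1.6324


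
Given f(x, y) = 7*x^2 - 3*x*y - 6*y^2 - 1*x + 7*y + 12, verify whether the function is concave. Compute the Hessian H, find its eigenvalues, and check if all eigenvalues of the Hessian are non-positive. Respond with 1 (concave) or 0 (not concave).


The Hessian of f(x,y) = 7*x^2 - 3*x*y - 6*y^2 - 1*x + 7*y + 12 is:
H = [[14, -3], [-3, -12]]
Trace = 14 - 12 = 2
Determinant = 14*-12 - (-3)^2 = -177
Discriminant = (2)^2 - 4*-177 = 712.0
Eigenvalues: lambda_1 = -12.3417, lambda_2 = 14.3417
The function is not concave.

0


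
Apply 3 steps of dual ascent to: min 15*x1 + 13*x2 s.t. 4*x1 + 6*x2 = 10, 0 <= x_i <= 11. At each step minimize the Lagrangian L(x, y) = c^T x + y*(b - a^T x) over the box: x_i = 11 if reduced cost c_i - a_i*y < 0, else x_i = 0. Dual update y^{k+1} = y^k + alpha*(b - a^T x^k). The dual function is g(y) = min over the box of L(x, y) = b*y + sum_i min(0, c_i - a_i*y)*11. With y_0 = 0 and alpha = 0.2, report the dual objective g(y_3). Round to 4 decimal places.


Dual ascent for LP: min 15*x1 + 13*x2, 4*x1 + 6*x2 = 10, 0 <= x_i <= 11
Step 1: y^k = 0.0, reduced costs: (15.0, 13.0)
  x^k = (0.0, 0.0), subgradient = b - a^T x = 10.0
  y^{k+1} = 0.0 + 0.2*10.0 = 2.0
Step 2: y^k = 2.0, reduced costs: (7.0, 1.0)
  x^k = (0.0, 0.0), subgradient = b - a^T x = 10.0
  y^{k+1} = 2.0 + 0.2*10.0 = 4.0
Step 3: y^k = 4.0, reduced costs: (-1.0, -11.0)
  x^k = (11.0, 11.0), subgradient = b - a^T x = -100.0
  y^{k+1} = 4.0 + 0.2*-100.0 = -16.0
Dual objective at y_3 = -16.0: reduced costs (79.0, 109.0), box minimizer x = (0.0, 0.0)
g(y_3) = b*y + (c1 - a1*y)*x1 + (c2 - a2*y)*x2 = 10*(-16.0) + 79.0*0.0 + 109.0*0.0 = -160.0 + 0.0 + 0.0 = -160.0


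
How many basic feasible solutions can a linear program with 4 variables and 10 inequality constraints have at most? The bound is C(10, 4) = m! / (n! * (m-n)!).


Each vertex corresponds to some choice of n active constraints out of m, so the number of vertices is at most C(m, n) = m! / (n!(m-n)!).
m = 10, n = 4
Numerator: 10 * 9 * 8 * 7
Denominator: 4! = 24
C(10, 4) = 210


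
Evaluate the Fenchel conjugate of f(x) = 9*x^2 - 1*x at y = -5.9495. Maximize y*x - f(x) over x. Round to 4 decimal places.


f*(y) = sup_x {y*x - a*x^2 - b*x} = sup_x {(y-b)*x - a*x^2}
FOC: (y - b) - 2a*x = 0 => x* = (y - b)/(2a)
x* = (-5.9495 + 1)/(2*9) = -0.275
f*(-5.9495) = (y-b)^2/(4a) = (-5.9495 + 1)^2/(4*9)
= 24.4976/36 = 0.6805


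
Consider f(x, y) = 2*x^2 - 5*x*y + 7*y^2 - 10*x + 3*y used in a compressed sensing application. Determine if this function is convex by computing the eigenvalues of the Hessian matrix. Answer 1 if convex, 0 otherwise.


The Hessian of f(x,y) = 2*x^2 - 5*x*y + 7*y^2 - 10*x + 3*y is:
H = [[4, -5], [-5, 14]]
Trace = 4 + 14 = 18
Determinant = 4*14 - (-5)^2 = 31
Discriminant = (18)^2 - 4*31 = 200.0
Eigenvalues: lambda_1 = 1.9289, lambda_2 = 16.0711
The function is convex.

1


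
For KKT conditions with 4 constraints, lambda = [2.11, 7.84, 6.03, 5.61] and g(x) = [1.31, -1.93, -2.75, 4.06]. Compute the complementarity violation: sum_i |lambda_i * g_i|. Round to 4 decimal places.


KKT complementary slackness check:
lambda_1 * g_1 = 2.11 * 1.31 = 2.7641
lambda_2 * g_2 = 7.84 * -1.93 = -15.1312
lambda_3 * g_3 = 6.03 * -2.75 = -16.5825
lambda_4 * g_4 = 5.61 * 4.06 = 22.7766
Total violation = 2.7641 + 15.1312 + 16.5825 + 22.7766 = 57.2544


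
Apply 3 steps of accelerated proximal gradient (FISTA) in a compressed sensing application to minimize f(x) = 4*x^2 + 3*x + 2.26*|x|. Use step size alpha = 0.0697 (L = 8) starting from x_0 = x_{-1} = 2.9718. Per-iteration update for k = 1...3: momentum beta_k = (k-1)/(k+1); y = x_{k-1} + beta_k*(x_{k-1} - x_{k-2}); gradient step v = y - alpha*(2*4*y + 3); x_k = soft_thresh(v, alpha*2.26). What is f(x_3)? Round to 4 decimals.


FISTA on f(x) = 4*x^2 + 3*x + 2.26*|x|
L = 8, alpha = 0.0697
Iteration 1: beta = 0.0, y = 2.9718 + 0.0*(2.9718 - 2.9718) = 2.9718
  grad(y) = 26.7744, v = y - alpha*grad = 1.1056
  prox(v) = soft_thresh(1.1056, 0.1575) = 0.9481
Iteration 2: beta = 0.3333, y = 0.9481 + 0.3333*(0.9481 - 2.9718) = 0.2735
  grad(y) = 5.1883, v = y - alpha*grad = -0.0881
  prox(v) = soft_thresh(-0.0881, 0.1575) = 0.0
Iteration 3: beta = 0.5, y = 0.0 + 0.5*(0.0 - 0.9481) = -0.4741
  grad(y) = -0.7924, v = y - alpha*grad = -0.4188
  prox(v) = soft_thresh(-0.4188, 0.1575) = -0.2613
f(x_3) = 4*(-0.2613)^2 + 3*(-0.2613) + 2.26*|-0.2613| = 0.0797


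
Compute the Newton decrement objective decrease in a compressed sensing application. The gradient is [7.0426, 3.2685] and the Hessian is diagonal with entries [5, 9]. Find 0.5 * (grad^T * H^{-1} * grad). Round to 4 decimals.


Step 1: H is diagonal, so H^(-1) * g = [1.4085, 0.3632].
Step 2: g^T H^(-1) g = sum_i g_i^2 / H_ii
  = (7.0426)^2/5 + (3.2685)^2/9
  = 9.9196 + 1.187 = 11.1067
Step 3: Objective decrease = 0.5 * g^T H^(-1) g = 5.5533


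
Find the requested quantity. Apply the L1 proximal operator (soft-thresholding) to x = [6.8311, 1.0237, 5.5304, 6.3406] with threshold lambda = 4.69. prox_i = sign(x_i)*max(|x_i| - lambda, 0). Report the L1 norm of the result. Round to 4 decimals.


Soft-thresholding with lambda = 4.69:
prox(6.8311) = sign(6.8311)*max(|6.8311| - 4.69, 0) = 2.1411
prox(1.0237) = sign(1.0237)*max(|1.0237| - 4.69, 0) = 0.0
prox(5.5304) = sign(5.5304)*max(|5.5304| - 4.69, 0) = 0.8404
prox(6.3406) = sign(6.3406)*max(|6.3406| - 4.69, 0) = 1.6506
prox(x) = [2.1411, 0.0, 0.8404, 1.6506]
||prox(x)||_1 = 2.1411 + 0.0 + 0.8404 + 1.6506 = 4.6321


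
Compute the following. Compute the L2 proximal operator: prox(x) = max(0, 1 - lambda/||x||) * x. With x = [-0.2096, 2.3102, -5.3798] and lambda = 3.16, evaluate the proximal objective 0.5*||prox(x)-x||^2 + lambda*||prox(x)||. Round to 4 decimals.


Step 1: Compute ||x||.
||x|| = 5.8586
Step 2: Compute scaling factor.
scale = max(0, 1 - 3.16/5.8586) = 0.4606
Step 3: prox(x) = [-0.0965, 1.0641, -2.4781]
||prox(x)|| = 2.6986
Step 4: Proximal objective.
0.5*||prox-x||^2 = 4.9928
lambda*||prox|| = 8.5276
Total = 13.5204


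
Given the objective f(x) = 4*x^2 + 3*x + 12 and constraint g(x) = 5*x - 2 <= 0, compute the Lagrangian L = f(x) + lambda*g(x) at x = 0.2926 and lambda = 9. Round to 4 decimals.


Step 1: Evaluate f(x).
f(0.2926) = 4*0.2926^2 + 3*0.2926 + 12 = 13.2203
Step 2: Evaluate g(x).
g(0.2926) = 5*0.2926 - 2 = -0.537
Step 3: Compute Lagrangian.
L = 13.2203 + 9*-0.537 = 8.3873


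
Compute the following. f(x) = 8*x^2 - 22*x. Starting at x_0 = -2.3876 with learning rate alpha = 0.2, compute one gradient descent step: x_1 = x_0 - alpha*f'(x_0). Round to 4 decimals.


We compute the gradient at x_0 and apply the update.
f'(x) = 16*x - 22
f'(-2.3876) = 16*-2.3876 - 22 = -60.2016
x_1 = -2.3876 - 0.2*-60.2016 = 9.6527


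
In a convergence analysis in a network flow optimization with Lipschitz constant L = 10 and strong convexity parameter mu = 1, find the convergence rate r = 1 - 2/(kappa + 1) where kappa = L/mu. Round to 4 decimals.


Step 1: Compute the condition number.
kappa = L/mu = 10/1 = 10.0
Step 2: Compute the convergence rate.
r = 1 - 2/(kappa + 1) = 1 - 2*mu/(L + mu) = (L - mu)/(L + mu) = 9/11 = 0.8182


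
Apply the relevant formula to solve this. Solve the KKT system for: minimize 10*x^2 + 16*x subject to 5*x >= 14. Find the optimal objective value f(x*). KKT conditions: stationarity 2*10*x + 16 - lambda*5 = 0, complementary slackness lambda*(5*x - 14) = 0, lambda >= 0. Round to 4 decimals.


Step 1: Try lambda = 0 (constraint inactive).
x_unc = -16/(2*10) = -0.8
Check: 5*-0.8 = -4.0 < 14 -- violated!
Step 2: Constraint must be active: 5*x = 14
x* = 14/5 = 2.8
lambda = (2*10*2.8 + 16)/5 = 14.4
Step 3: Compute optimal value.
f(x*) = 10*2.8^2 + 16*2.8 = 123.2


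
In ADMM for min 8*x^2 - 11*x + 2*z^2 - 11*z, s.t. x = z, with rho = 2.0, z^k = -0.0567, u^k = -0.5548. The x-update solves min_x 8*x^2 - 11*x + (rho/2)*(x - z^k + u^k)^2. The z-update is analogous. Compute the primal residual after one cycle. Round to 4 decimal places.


ADMM iteration with rho = 2.0, z^k = -0.0567, u^k = -0.5548
Step 1: x-update.
Minimize 8*x^2 - 11*x + (2.0/2)*(x + 0.0567 - 0.5548)^2
FOC: (2*8 + 2.0)*x = 11 + 2.0*(-0.0567 + 0.5548)
x^{k+1} = 0.6665
Step 2: z-update.
Minimize 2*z^2 - 11*z + (2.0/2)*(0.6665 - z - 0.5548)^2
FOC: (2*2 + 2.0)*z = 11 + 2.0*(0.6665 - 0.5548)
z^{k+1} = 1.8706
Step 3: u-update.
u^{k+1} = -0.5548 + 0.6665 - 1.8706 = -1.7589
Step 4: Primal residual = |0.6665 - 1.8706| = 1.2041


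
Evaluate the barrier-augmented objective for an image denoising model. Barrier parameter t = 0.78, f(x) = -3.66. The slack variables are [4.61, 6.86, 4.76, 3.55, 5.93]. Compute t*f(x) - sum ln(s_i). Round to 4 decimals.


Step 1: Compute log-barrier.
ln values: [1.5282, 1.9257, 1.5602, 1.2669, 1.78]
phi = -(1.5282 + 1.9257 + 1.5602 + 1.2669 + 1.78) = -8.0612
Step 2: Compute augmented objective.
t*f(x) = 0.78*-3.66 = -2.8548
Total = -2.8548 - 8.0612 = -10.916


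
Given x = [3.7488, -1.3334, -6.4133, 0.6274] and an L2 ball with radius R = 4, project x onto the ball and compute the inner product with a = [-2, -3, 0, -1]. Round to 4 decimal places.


Step 1: Compute ||x|| (intermediates to 6 decimals).
||x|| = sqrt(3.7488^2 + (-1.3334)^2 + (-6.4133)^2 + 0.6274^2) = 7.573342
Step 2: Project.
Since ||x|| > R, scale = R/||x|| = 4/7.573342 = 0.528168, proj(x) = scale * x
proj(x) = [1.979996, -0.704259, -3.3873, 0.331373]
Step 3: Dot product.
a^T * proj(x) = -2*1.979996 - 3*(-0.704259) + 0*(-3.3873) - 1*0.331373 = -2.1786


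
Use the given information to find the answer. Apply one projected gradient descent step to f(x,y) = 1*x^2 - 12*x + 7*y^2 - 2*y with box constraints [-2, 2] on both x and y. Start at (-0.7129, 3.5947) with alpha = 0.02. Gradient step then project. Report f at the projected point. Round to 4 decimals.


Step 1: Compute gradient at (-0.7129, 3.5947).
grad_x = 2*1*-0.7129 - 12 = -13.4258
grad_y = 2*7*3.5947 - 2 = 48.3258
Step 2: Gradient step.
x_raw = -0.7129 - 0.02*-13.4258 = -0.4444
y_raw = 3.5947 - 0.02*48.3258 = 2.6282
Step 3: Project onto [-2, 2].
x_proj = clip(-0.4444) = -0.4444
y_proj = clip(2.6282) = 2.0
Step 4: Evaluate f.
f(-0.4444, 2.0) = 29.5301


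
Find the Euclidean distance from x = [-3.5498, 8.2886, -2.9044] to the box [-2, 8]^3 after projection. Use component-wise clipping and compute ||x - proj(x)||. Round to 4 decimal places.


Project each component onto [-2, 8].
clip(-3.5498) = -2.0, clip(8.2886) = 8.0, clip(-2.9044) = -2.0
Projection = [-2.0, 8.0, -2.0]
Squared diffs: [2.4019, 0.0833, 0.8179]
Distance = sqrt(3.3031) = 1.8174


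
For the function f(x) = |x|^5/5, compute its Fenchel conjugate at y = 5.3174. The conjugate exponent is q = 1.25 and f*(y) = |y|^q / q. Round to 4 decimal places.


The conjugate exponent q satisfies 1/p + 1/q = 1.
p = 5, so q = 5/(5 - 1) = 1.25
|y|^q = 5.3174^1.25 = 8.0747
f*(5.3174) = 8.0747 / 1.25 = 6.4597


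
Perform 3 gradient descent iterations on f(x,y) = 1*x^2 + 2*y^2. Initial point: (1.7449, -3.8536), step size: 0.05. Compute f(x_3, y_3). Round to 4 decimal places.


Gradient descent on f(x,y) = 1*x^2 + 2*y^2.
Starting point: (1.7449, -3.8536), alpha = 0.05
Step 1: grad_x = 2*1*1.7449 = 3.4898, grad_y = 2*2*-3.8536 = -15.4144
  x_1 = 1.7449 - 0.05*3.4898 = 1.5704
  y_1 = -3.8536 - 0.05*-15.4144 = -3.0829
Step 2: grad_x = 2*1*1.5704 = 3.1408, grad_y = 2*2*-3.0829 = -12.3315
  x_2 = 1.5704 - 0.05*3.1408 = 1.4134
  y_2 = -3.0829 - 0.05*-12.3315 = -2.4663
Step 3: grad_x = 2*1*1.4134 = 2.8267, grad_y = 2*2*-2.4663 = -9.8652
  x_3 = 1.4134 - 0.05*2.8267 = 1.272
  y_3 = -2.4663 - 0.05*-9.8652 = -1.973
f(1.272, -1.973) = 1*1.272^2 + 2*(-1.973)^2 = 9.4039


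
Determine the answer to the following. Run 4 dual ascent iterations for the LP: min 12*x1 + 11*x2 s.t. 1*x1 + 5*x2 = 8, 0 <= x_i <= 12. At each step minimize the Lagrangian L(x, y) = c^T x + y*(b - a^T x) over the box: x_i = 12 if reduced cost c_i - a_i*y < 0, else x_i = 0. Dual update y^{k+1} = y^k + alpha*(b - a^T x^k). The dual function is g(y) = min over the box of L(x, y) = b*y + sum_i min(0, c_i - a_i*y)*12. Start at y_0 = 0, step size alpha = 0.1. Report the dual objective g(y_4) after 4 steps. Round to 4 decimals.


Dual ascent for LP: min 12*x1 + 11*x2, 1*x1 + 5*x2 = 8, 0 <= x_i <= 12
Step 1: y^k = 0.0, reduced costs: (12.0, 11.0)
  x^k = (0.0, 0.0), subgradient = b - a^T x = 8.0
  y^{k+1} = 0.0 + 0.1*8.0 = 0.8
Step 2: y^k = 0.8, reduced costs: (11.2, 7.0)
  x^k = (0.0, 0.0), subgradient = b - a^T x = 8.0
  y^{k+1} = 0.8 + 0.1*8.0 = 1.6
Step 3: y^k = 1.6, reduced costs: (10.4, 3.0)
  x^k = (0.0, 0.0), subgradient = b - a^T x = 8.0
  y^{k+1} = 1.6 + 0.1*8.0 = 2.4
Step 4: y^k = 2.4, reduced costs: (9.6, -1.0)
  x^k = (0.0, 12.0), subgradient = b - a^T x = -52.0
  y^{k+1} = 2.4 + 0.1*-52.0 = -2.8
Dual objective at y_4 = -2.8: reduced costs (14.8, 25.0), box minimizer x = (0.0, 0.0)
g(y_4) = b*y + (c1 - a1*y)*x1 + (c2 - a2*y)*x2 = 8*(-2.8) + 14.8*0.0 + 25.0*0.0 = -22.4 + 0.0 + 0.0 = -22.4


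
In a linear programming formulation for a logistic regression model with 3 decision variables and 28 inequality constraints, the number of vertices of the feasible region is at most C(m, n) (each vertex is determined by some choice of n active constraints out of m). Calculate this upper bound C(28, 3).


Each vertex corresponds to some choice of n active constraints out of m, so the number of vertices is at most C(m, n) = m! / (n!(m-n)!).
m = 28, n = 3
Numerator: 28 * 27 * 26
Denominator: 3! = 6
C(28, 3) = 3276


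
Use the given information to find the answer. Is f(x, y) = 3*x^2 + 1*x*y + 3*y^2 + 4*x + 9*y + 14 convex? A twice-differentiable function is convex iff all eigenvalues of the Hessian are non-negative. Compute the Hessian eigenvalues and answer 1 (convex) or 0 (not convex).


The Hessian of f(x,y) = 3*x^2 + 1*x*y + 3*y^2 + 4*x + 9*y + 14 is:
H = [[6, 1], [1, 6]]
Trace = 6 + 6 = 12
Determinant = 6*6 - (1)^2 = 35
Discriminant = (12)^2 - 4*35 = 4.0
Eigenvalues: lambda_1 = 5.0, lambda_2 = 7.0
The function is convex.

1


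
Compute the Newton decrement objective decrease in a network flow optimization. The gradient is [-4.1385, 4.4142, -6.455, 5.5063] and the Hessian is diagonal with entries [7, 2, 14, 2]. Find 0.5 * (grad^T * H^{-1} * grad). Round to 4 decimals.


Step 1: H is diagonal, so H^(-1) * g = [-0.5912, 2.2071, -0.4611, 2.7532].
Step 2: g^T H^(-1) g = sum_i g_i^2 / H_ii
  = (-4.1385)^2/7 + (4.4142)^2/2 + (-6.455)^2/14 + (5.5063)^2/2
  = 2.4467 + 9.7426 + 2.9762 + 15.1597 = 30.3252
Step 3: Objective decrease = 0.5 * g^T H^(-1) g = 15.1626


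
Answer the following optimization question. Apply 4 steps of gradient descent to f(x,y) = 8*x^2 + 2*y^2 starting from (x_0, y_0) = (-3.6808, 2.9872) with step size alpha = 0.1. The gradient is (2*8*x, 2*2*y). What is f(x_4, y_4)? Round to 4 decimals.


Gradient descent on f(x,y) = 8*x^2 + 2*y^2.
Starting point: (-3.6808, 2.9872), alpha = 0.1
Step 1: grad_x = 2*8*-3.6808 = -58.8928, grad_y = 2*2*2.9872 = 11.9488
  x_1 = -3.6808 - 0.1*-58.8928 = 2.2085
  y_1 = 2.9872 - 0.1*11.9488 = 1.7923
Step 2: grad_x = 2*8*2.2085 = 35.3357, grad_y = 2*2*1.7923 = 7.1693
  x_2 = 2.2085 - 0.1*35.3357 = -1.3251
  y_2 = 1.7923 - 0.1*7.1693 = 1.0754
Step 3: grad_x = 2*8*-1.3251 = -21.2014, grad_y = 2*2*1.0754 = 4.3016
  x_3 = -1.3251 - 0.1*-21.2014 = 0.7951
  y_3 = 1.0754 - 0.1*4.3016 = 0.6452
Step 4: grad_x = 2*8*0.7951 = 12.7208, grad_y = 2*2*0.6452 = 2.5809
  x_4 = 0.7951 - 0.1*12.7208 = -0.477
  y_4 = 0.6452 - 0.1*2.5809 = 0.3871
f(-0.477, 0.3871) = 8*(-0.477)^2 + 2*0.3871^2 = 2.1202


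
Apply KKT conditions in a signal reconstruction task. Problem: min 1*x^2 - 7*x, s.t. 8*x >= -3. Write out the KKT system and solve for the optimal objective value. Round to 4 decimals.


Step 1: Try lambda = 0 (constraint inactive).
Stationarity: 2*1*x - 7 = 0
x* = 7/(2*1) = 3.5
Check constraint: 8*3.5 = 28.0 >= -3 -- satisfied.
Step 2: Compute optimal value.
f(x*) = 1*3.5^2 - 7*3.5 = -12.25


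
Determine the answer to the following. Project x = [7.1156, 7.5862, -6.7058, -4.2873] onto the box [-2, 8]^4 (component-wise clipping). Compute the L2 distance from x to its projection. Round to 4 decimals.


Project each component onto [-2, 8].
clip(7.1156) = 7.1156, clip(7.5862) = 7.5862, clip(-6.7058) = -2.0, clip(-4.2873) = -2.0
Projection = [7.1156, 7.5862, -2.0, -2.0]
Squared diffs: [0.0, 0.0, 22.1446, 5.2317]
Distance = sqrt(27.3763) = 5.2322


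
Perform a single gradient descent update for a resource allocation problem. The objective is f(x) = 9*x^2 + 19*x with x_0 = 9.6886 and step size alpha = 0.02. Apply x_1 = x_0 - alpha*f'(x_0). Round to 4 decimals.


We compute the gradient at x_0 and apply the update.
f'(x) = 18*x + 19
f'(9.6886) = 18*9.6886 + 19 = 193.3948
x_1 = 9.6886 - 0.02*193.3948 = 5.8207


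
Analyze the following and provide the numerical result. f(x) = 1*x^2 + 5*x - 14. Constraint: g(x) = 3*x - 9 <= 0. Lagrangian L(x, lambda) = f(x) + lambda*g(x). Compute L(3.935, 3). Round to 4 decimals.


Step 1: Evaluate f(x).
f(3.935) = 1*3.935^2 + 5*3.935 - 14 = 21.1592
Step 2: Evaluate g(x).
g(3.935) = 3*3.935 - 9 = 2.805
Step 3: Compute Lagrangian.
L = 21.1592 + 3*2.805 = 29.5742


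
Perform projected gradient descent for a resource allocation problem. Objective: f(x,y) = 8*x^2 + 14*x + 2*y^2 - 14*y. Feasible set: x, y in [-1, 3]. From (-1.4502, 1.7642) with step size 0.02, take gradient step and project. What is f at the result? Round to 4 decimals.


Step 1: Compute gradient at (-1.4502, 1.7642).
grad_x = 2*8*-1.4502 + 14 = -9.2032
grad_y = 2*2*1.7642 - 14 = -6.9432
Step 2: Gradient step.
x_raw = -1.4502 - 0.02*-9.2032 = -1.2661
y_raw = 1.7642 - 0.02*-6.9432 = 1.9031
Step 3: Project onto [-1, 3].
x_proj = clip(-1.2661) = -1.0
y_proj = clip(1.9031) = 1.9031
Step 4: Evaluate f.
f(-1.0, 1.9031) = -25.3996


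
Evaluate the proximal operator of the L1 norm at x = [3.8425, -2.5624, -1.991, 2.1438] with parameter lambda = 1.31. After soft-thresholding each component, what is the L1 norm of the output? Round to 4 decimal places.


Soft-thresholding with lambda = 1.31:
prox(3.8425) = sign(3.8425)*max(|3.8425| - 1.31, 0) = 2.5325
prox(-2.5624) = sign(-2.5624)*max(|-2.5624| - 1.31, 0) = -1.2524
prox(-1.991) = sign(-1.991)*max(|-1.991| - 1.31, 0) = -0.681
prox(2.1438) = sign(2.1438)*max(|2.1438| - 1.31, 0) = 0.8338
prox(x) = [2.5325, -1.2524, -0.681, 0.8338]
||prox(x)||_1 = 2.5325 + 1.2524 + 0.681 + 0.8338 = 5.2997


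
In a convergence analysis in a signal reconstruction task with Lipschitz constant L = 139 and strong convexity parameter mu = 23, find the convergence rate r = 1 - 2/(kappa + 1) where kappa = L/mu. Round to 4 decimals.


Step 1: Compute the condition number.
kappa = L/mu = 139/23 = 6.0435
Step 2: Compute the convergence rate.
r = 1 - 2/(kappa + 1) = 1 - 2*mu/(L + mu) = (L - mu)/(L + mu) = 116/162 = 0.716


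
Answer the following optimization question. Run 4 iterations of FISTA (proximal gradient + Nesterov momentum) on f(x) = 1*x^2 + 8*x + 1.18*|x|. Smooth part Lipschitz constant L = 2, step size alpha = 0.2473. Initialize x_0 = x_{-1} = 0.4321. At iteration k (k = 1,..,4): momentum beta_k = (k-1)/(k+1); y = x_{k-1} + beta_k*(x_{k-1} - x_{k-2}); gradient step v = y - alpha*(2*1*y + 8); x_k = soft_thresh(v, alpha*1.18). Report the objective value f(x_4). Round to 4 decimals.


FISTA on f(x) = 1*x^2 + 8*x + 1.18*|x|
L = 2, alpha = 0.2473
Iteration 1: beta = 0.0, y = 0.4321 + 0.0*(0.4321 - 0.4321) = 0.4321
  grad(y) = 8.8642, v = y - alpha*grad = -1.76
  prox(v) = soft_thresh(-1.76, 0.2918) = -1.4682
Iteration 2: beta = 0.3333, y = -1.4682 + 0.3333*(-1.4682 - 0.4321) = -2.1016
  grad(y) = 3.7967, v = y - alpha*grad = -3.0406
  prox(v) = soft_thresh(-3.0406, 0.2918) = -2.7488
Iteration 3: beta = 0.5, y = -2.7488 + 0.5*(-2.7488 + 1.4682) = -3.389
  grad(y) = 1.2219, v = y - alpha*grad = -3.6912
  prox(v) = soft_thresh(-3.6912, 0.2918) = -3.3994
Iteration 4: beta = 0.6, y = -3.3994 + 0.6*(-3.3994 + 2.7488) = -3.7898
  grad(y) = 0.4204, v = y - alpha*grad = -3.8938
  prox(v) = soft_thresh(-3.8938, 0.2918) = -3.6019
f(x_4) = 1*(-3.6019)^2 + 8*(-3.6019) + 1.18*|-3.6019| = -11.5913


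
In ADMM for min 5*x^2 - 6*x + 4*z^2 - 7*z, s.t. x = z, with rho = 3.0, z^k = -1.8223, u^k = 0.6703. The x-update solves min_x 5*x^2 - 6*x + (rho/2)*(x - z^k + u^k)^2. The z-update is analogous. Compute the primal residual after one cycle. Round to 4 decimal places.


ADMM iteration with rho = 3.0, z^k = -1.8223, u^k = 0.6703
Step 1: x-update.
Minimize 5*x^2 - 6*x + (3.0/2)*(x + 1.8223 + 0.6703)^2
FOC: (2*5 + 3.0)*x = 6 + 3.0*(-1.8223 - 0.6703)
x^{k+1} = -0.1137
Step 2: z-update.
Minimize 4*z^2 - 7*z + (3.0/2)*(-0.1137 - z + 0.6703)^2
FOC: (2*4 + 3.0)*z = 7 + 3.0*(-0.1137 + 0.6703)
z^{k+1} = 0.7882
Step 3: u-update.
u^{k+1} = 0.6703 - 0.1137 - 0.7882 = -0.2315
Step 4: Primal residual = |-0.1137 - 0.7882| = 0.9018


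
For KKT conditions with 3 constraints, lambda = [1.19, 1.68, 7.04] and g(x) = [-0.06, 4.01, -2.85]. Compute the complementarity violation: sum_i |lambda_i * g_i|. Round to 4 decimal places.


KKT complementary slackness check:
lambda_1 * g_1 = 1.19 * -0.06 = -0.0714
lambda_2 * g_2 = 1.68 * 4.01 = 6.7368
lambda_3 * g_3 = 7.04 * -2.85 = -20.064
Total violation = 0.0714 + 6.7368 + 20.064 = 26.8722


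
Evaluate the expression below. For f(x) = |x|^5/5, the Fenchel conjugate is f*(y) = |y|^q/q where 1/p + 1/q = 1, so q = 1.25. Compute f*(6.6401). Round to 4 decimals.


The conjugate exponent q satisfies 1/p + 1/q = 1.
p = 5, so q = 5/(5 - 1) = 1.25
|y|^q = 6.6401^1.25 = 10.659
f*(6.6401) = 10.659 / 1.25 = 8.5272


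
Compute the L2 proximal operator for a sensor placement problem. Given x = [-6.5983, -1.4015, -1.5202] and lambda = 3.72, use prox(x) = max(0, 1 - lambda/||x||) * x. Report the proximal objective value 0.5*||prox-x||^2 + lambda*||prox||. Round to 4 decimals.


Step 1: Compute ||x||.
||x|| = 6.9147
Step 2: Compute scaling factor.
scale = max(0, 1 - 3.72/6.9147) = 0.462
Step 3: prox(x) = [-3.0485, -0.6475, -0.7024]
||prox(x)|| = 3.1947
Step 4: Proximal objective.
0.5*||prox-x||^2 = 6.9192
lambda*||prox|| = 11.8843
Total = 18.8034


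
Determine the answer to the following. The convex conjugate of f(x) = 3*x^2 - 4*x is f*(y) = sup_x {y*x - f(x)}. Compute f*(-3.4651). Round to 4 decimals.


f*(y) = sup_x {y*x - a*x^2 - b*x} = sup_x {(y-b)*x - a*x^2}
FOC: (y - b) - 2a*x = 0 => x* = (y - b)/(2a)
x* = (-3.4651 + 4)/(2*3) = 0.0892
f*(-3.4651) = (y-b)^2/(4a) = (-3.4651 + 4)^2/(4*3)
= 0.2861/12 = 0.0238


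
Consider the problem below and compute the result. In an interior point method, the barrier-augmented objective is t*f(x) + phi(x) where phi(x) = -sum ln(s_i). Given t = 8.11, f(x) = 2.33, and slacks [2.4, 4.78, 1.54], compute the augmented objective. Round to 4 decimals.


Step 1: Compute log-barrier.
ln values: [0.8755, 1.5644, 0.4318]
phi = -(0.8755 + 1.5644 + 0.4318) = -2.8717
Step 2: Compute augmented objective.
t*f(x) = 8.11*2.33 = 18.8963
Total = 18.8963 - 2.8717 = 16.0246


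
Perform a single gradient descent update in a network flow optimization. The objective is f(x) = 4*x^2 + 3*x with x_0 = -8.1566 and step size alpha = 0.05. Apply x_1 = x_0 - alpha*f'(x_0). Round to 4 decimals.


We compute the gradient at x_0 and apply the update.
f'(x) = 8*x + 3
f'(-8.1566) = 8*-8.1566 + 3 = -62.2528
x_1 = -8.1566 - 0.05*-62.2528 = -5.044


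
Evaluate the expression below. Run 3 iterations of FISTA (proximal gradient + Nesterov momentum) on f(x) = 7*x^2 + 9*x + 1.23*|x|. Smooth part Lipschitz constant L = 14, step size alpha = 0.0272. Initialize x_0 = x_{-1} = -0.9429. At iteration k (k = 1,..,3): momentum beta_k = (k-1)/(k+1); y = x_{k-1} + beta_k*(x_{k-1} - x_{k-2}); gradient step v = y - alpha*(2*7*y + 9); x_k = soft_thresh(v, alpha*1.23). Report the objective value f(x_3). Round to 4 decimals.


FISTA on f(x) = 7*x^2 + 9*x + 1.23*|x|
L = 14, alpha = 0.0272
Iteration 1: beta = 0.0, y = -0.9429 + 0.0*(-0.9429 + 0.9429) = -0.9429
  grad(y) = -4.2006, v = y - alpha*grad = -0.8286
  prox(v) = soft_thresh(-0.8286, 0.0335) = -0.7952
Iteration 2: beta = 0.3333, y = -0.7952 + 0.3333*(-0.7952 + 0.9429) = -0.746
  grad(y) = -1.4433, v = y - alpha*grad = -0.7067
  prox(v) = soft_thresh(-0.7067, 0.0335) = -0.6732
Iteration 3: beta = 0.5, y = -0.6732 + 0.5*(-0.6732 + 0.7952) = -0.6123
  grad(y) = 0.4283, v = y - alpha*grad = -0.6239
  prox(v) = soft_thresh(-0.6239, 0.0335) = -0.5905
f(x_3) = 7*(-0.5905)^2 + 9*(-0.5905) + 1.23*|-0.5905| = -2.1474


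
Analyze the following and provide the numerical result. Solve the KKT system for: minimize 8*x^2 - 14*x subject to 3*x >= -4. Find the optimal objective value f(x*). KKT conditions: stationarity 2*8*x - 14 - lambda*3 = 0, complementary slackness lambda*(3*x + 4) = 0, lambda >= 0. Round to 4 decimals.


Step 1: Try lambda = 0 (constraint inactive).
Stationarity: 2*8*x - 14 = 0
x* = 14/(2*8) = 0.875
Check constraint: 3*0.875 = 2.625 >= -4 -- satisfied.
Step 2: Compute optimal value.
f(x*) = 8*0.875^2 - 14*0.875 = -6.125


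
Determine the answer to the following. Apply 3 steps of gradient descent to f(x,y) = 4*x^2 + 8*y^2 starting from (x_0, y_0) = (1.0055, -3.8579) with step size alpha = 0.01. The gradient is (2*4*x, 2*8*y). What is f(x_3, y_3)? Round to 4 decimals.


Gradient descent on f(x,y) = 4*x^2 + 8*y^2.
Starting point: (1.0055, -3.8579), alpha = 0.01
Step 1: grad_x = 2*4*1.0055 = 8.044, grad_y = 2*8*-3.8579 = -61.7264
  x_1 = 1.0055 - 0.01*8.044 = 0.9251
  y_1 = -3.8579 - 0.01*-61.7264 = -3.2406
Step 2: grad_x = 2*4*0.9251 = 7.4005, grad_y = 2*8*-3.2406 = -51.8502
  x_2 = 0.9251 - 0.01*7.4005 = 0.8511
  y_2 = -3.2406 - 0.01*-51.8502 = -2.7221
Step 3: grad_x = 2*4*0.8511 = 6.8084, grad_y = 2*8*-2.7221 = -43.5541
  x_3 = 0.8511 - 0.01*6.8084 = 0.783
  y_3 = -2.7221 - 0.01*-43.5541 = -2.2866
f(0.783, -2.2866) = 4*0.783^2 + 8*(-2.2866)^2 = 44.2802


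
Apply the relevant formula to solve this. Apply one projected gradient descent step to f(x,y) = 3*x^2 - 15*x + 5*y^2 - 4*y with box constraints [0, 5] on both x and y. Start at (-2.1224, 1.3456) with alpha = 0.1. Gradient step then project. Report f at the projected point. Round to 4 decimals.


Step 1: Compute gradient at (-2.1224, 1.3456).
grad_x = 2*3*-2.1224 - 15 = -27.7344
grad_y = 2*5*1.3456 - 4 = 9.456
Step 2: Gradient step.
x_raw = -2.1224 - 0.1*-27.7344 = 0.651
y_raw = 1.3456 - 0.1*9.456 = 0.4
Step 3: Project onto [0, 5].
x_proj = clip(0.651) = 0.651
y_proj = clip(0.4) = 0.4
Step 4: Evaluate f.
f(0.651, 0.4) = -9.294


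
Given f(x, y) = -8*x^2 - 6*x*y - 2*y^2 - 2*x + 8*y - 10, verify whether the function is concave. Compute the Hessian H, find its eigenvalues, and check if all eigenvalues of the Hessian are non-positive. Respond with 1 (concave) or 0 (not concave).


The Hessian of f(x,y) = -8*x^2 - 6*x*y - 2*y^2 - 2*x + 8*y - 10 is:
H = [[-16, -6], [-6, -4]]
Trace = -16 - 4 = -20
Determinant = -16*-4 - (-6)^2 = 28
Discriminant = (-20)^2 - 4*28 = 288.0
Eigenvalues: lambda_1 = -18.4853, lambda_2 = -1.5147
The function is concave.

1


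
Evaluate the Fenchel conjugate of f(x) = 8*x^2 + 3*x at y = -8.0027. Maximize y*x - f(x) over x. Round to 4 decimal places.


f*(y) = sup_x {y*x - a*x^2 - b*x} = sup_x {(y-b)*x - a*x^2}
FOC: (y - b) - 2a*x = 0 => x* = (y - b)/(2a)
x* = (-8.0027 - 3)/(2*8) = -0.6877
f*(-8.0027) = (y-b)^2/(4a) = (-8.0027 - 3)^2/(4*8)
= 121.0594/32 = 3.7831


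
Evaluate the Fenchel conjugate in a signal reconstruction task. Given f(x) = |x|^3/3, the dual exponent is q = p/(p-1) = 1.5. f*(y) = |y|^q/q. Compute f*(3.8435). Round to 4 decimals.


The conjugate exponent q satisfies 1/p + 1/q = 1.
p = 3, so q = 3/(3 - 1) = 1.5
|y|^q = 3.8435^1.5 = 7.5351
f*(3.8435) = 7.5351 / 1.5 = 5.0234


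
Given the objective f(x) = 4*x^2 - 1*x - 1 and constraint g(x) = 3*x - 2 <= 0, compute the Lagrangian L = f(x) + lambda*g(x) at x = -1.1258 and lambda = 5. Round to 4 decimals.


Step 1: Evaluate f(x).
f(-1.1258) = 4*(-1.1258)^2 - 1*(-1.1258) - 1 = 5.1955
Step 2: Evaluate g(x).
g(-1.1258) = 3*-1.1258 - 2 = -5.3774
Step 3: Compute Lagrangian.
L = 5.1955 + 5*-5.3774 = -21.6915


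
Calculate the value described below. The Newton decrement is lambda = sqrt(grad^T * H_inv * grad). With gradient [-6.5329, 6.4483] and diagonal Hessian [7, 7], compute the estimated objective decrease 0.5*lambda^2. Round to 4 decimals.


Step 1: H is diagonal, so H^(-1) * g = [-0.9333, 0.9212].
Step 2: g^T H^(-1) g = sum_i g_i^2 / H_ii
  = (-6.5329)^2/7 + (6.4483)^2/7
  = 6.097 + 5.9401 = 12.0371
Step 3: Objective decrease = 0.5 * g^T H^(-1) g = 6.0185


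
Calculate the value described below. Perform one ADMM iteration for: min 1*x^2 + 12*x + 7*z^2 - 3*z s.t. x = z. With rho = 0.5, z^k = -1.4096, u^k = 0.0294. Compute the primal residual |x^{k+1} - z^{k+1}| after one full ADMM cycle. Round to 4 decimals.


ADMM iteration with rho = 0.5, z^k = -1.4096, u^k = 0.0294
Step 1: x-update.
Minimize 1*x^2 + 12*x + (0.5/2)*(x + 1.4096 + 0.0294)^2
FOC: (2*1 + 0.5)*x = -12 + 0.5*(-1.4096 - 0.0294)
x^{k+1} = -5.0878
Step 2: z-update.
Minimize 7*z^2 - 3*z + (0.5/2)*(-5.0878 - z + 0.0294)^2
FOC: (2*7 + 0.5)*z = 3 + 0.5*(-5.0878 + 0.0294)
z^{k+1} = 0.0325
Step 3: u-update.
u^{k+1} = 0.0294 - 5.0878 - 0.0325 = -5.0909
Step 4: Primal residual = |-5.0878 - 0.0325| = 5.1203


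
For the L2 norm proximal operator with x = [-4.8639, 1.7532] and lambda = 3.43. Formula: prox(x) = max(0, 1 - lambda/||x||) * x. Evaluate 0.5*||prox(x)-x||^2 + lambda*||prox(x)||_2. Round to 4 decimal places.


Step 1: Compute ||x||.
||x|| = 5.1702
Step 2: Compute scaling factor.
scale = max(0, 1 - 3.43/5.1702) = 0.3366
Step 3: prox(x) = [-1.6371, 0.5901]
||prox(x)|| = 1.7402
Step 4: Proximal objective.
0.5*||prox-x||^2 = 5.8825
lambda*||prox|| = 5.9689
Total = 11.8514


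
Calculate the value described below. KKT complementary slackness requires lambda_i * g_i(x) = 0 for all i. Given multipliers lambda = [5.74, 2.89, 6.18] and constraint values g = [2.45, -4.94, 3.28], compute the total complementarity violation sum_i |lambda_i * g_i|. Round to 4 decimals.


KKT complementary slackness check:
lambda_1 * g_1 = 5.74 * 2.45 = 14.063
lambda_2 * g_2 = 2.89 * -4.94 = -14.2766
lambda_3 * g_3 = 6.18 * 3.28 = 20.2704
Total violation = 14.063 + 14.2766 + 20.2704 = 48.61


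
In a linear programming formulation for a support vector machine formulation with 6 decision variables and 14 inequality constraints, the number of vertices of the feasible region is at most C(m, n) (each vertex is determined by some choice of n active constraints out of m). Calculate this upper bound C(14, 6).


Each vertex corresponds to some choice of n active constraints out of m, so the number of vertices is at most C(m, n) = m! / (n!(m-n)!).
m = 14, n = 6
Numerator: 14 * 13 * 12 * 11 * 10 * 9
Denominator: 6! = 720
C(14, 6) = 3003


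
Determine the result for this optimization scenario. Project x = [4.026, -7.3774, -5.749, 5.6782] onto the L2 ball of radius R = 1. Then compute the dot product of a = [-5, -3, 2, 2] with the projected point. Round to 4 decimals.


Step 1: Compute ||x|| (intermediates to 6 decimals).
||x|| = sqrt(4.026^2 + (-7.3774)^2 + (-5.749)^2 + 5.6782^2) = 11.658802
Step 2: Project.
Since ||x|| > R, scale = R/||x|| = 1/11.658802 = 0.085772, proj(x) = scale * x
proj(x) = [0.345318, -0.632774, -0.493103, 0.487031]
Step 3: Dot product.
a^T * proj(x) = -5*0.345318 - 3*(-0.632774) + 2*(-0.493103) + 2*0.487031 = 0.1596


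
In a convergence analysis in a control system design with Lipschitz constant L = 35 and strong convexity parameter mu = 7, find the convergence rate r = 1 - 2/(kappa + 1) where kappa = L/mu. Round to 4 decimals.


Step 1: Compute the condition number.
kappa = L/mu = 35/7 = 5.0
Step 2: Compute the convergence rate.
r = 1 - 2/(kappa + 1) = 1 - 2*mu/(L + mu) = (L - mu)/(L + mu) = 28/42 = 0.6667


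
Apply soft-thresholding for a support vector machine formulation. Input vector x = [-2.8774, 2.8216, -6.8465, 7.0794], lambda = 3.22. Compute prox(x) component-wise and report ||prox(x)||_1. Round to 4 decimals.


Soft-thresholding with lambda = 3.22:
prox(-2.8774) = sign(-2.8774)*max(|-2.8774| - 3.22, 0) = 0.0
prox(2.8216) = sign(2.8216)*max(|2.8216| - 3.22, 0) = 0.0
prox(-6.8465) = sign(-6.8465)*max(|-6.8465| - 3.22, 0) = -3.6265
prox(7.0794) = sign(7.0794)*max(|7.0794| - 3.22, 0) = 3.8594
prox(x) = [0.0, 0.0, -3.6265, 3.8594]
||prox(x)||_1 = 0.0 + 0.0 + 3.6265 + 3.8594 = 7.4859


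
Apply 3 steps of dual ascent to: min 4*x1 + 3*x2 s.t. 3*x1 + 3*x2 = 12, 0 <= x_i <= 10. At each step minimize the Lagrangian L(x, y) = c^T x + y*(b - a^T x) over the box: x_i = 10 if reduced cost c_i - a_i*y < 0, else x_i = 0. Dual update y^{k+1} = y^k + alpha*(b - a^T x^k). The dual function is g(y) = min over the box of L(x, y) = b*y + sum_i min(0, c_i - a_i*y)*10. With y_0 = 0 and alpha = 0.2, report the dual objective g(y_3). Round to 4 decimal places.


Dual ascent for LP: min 4*x1 + 3*x2, 3*x1 + 3*x2 = 12, 0 <= x_i <= 10
Step 1: y^k = 0.0, reduced costs: (4.0, 3.0)
  x^k = (0.0, 0.0), subgradient = b - a^T x = 12.0
  y^{k+1} = 0.0 + 0.2*12.0 = 2.4
Step 2: y^k = 2.4, reduced costs: (-3.2, -4.2)
  x^k = (10.0, 10.0), subgradient = b - a^T x = -48.0
  y^{k+1} = 2.4 + 0.2*-48.0 = -7.2
Step 3: y^k = -7.2, reduced costs: (25.6, 24.6)
  x^k = (0.0, 0.0), subgradient = b - a^T x = 12.0
  y^{k+1} = -7.2 + 0.2*12.0 = -4.8
Dual objective at y_3 = -4.8: reduced costs (18.4, 17.4), box minimizer x = (0.0, 0.0)
g(y_3) = b*y + (c1 - a1*y)*x1 + (c2 - a2*y)*x2 = 12*(-4.8) + 18.4*0.0 + 17.4*0.0 = -57.6 + 0.0 + 0.0 = -57.6


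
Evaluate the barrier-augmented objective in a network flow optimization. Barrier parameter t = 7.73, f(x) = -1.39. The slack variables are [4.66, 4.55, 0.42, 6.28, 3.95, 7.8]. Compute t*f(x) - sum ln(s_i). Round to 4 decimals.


Step 1: Compute log-barrier.
ln values: [1.539, 1.5151, -0.8675, 1.8374, 1.3737, 2.0541]
phi = -(1.539 + 1.5151 - 0.8675 + 1.8374 + 1.3737 + 2.0541) = -7.4519
Step 2: Compute augmented objective.
t*f(x) = 7.73*-1.39 = -10.7447
Total = -10.7447 - 7.4519 = -18.1966


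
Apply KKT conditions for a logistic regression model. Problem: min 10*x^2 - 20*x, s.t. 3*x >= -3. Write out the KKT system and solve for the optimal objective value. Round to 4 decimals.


Step 1: Try lambda = 0 (constraint inactive).
Stationarity: 2*10*x - 20 = 0
x* = 20/(2*10) = 1.0
Check constraint: 3*1.0 = 3.0 >= -3 -- satisfied.
Step 2: Compute optimal value.
f(x*) = 10*1.0^2 - 20*1.0 = -10.0
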